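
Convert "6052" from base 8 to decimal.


Input: "6052" in base 8
Positional expansion:
  Digit '6' (value 6) x 8^3 = 3072
  Digit '0' (value 0) x 8^2 = 0
  Digit '5' (value 5) x 8^1 = 40
  Digit '2' (value 2) x 8^0 = 2
Sum = 3114

3114


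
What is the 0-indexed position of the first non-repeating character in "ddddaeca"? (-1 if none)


Input: ddddaeca
Character frequencies:
  'a': 2
  'c': 1
  'd': 4
  'e': 1
Scanning left to right for freq == 1:
  Position 0 ('d'): freq=4, skip
  Position 1 ('d'): freq=4, skip
  Position 2 ('d'): freq=4, skip
  Position 3 ('d'): freq=4, skip
  Position 4 ('a'): freq=2, skip
  Position 5 ('e'): unique! => answer = 5

5


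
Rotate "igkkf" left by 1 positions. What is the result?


Input: "igkkf", rotate left by 1
First 1 characters: "i"
Remaining characters: "gkkf"
Concatenate remaining + first: "gkkf" + "i" = "gkkfi"

gkkfi


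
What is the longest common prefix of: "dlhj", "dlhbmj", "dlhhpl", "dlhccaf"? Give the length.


Words: dlhj, dlhbmj, dlhhpl, dlhccaf
  Position 0: all 'd' => match
  Position 1: all 'l' => match
  Position 2: all 'h' => match
  Position 3: ('j', 'b', 'h', 'c') => mismatch, stop
LCP = "dlh" (length 3)

3


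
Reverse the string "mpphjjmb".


Input: mpphjjmb
Reading characters right to left:
  Position 7: 'b'
  Position 6: 'm'
  Position 5: 'j'
  Position 4: 'j'
  Position 3: 'h'
  Position 2: 'p'
  Position 1: 'p'
  Position 0: 'm'
Reversed: bmjjhppm

bmjjhppm


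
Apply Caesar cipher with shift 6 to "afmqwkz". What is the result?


Caesar cipher: shift "afmqwkz" by 6
  'a' (pos 0) + 6 = pos 6 = 'g'
  'f' (pos 5) + 6 = pos 11 = 'l'
  'm' (pos 12) + 6 = pos 18 = 's'
  'q' (pos 16) + 6 = pos 22 = 'w'
  'w' (pos 22) + 6 = pos 2 = 'c'
  'k' (pos 10) + 6 = pos 16 = 'q'
  'z' (pos 25) + 6 = pos 5 = 'f'
Result: glswcqf

glswcqf


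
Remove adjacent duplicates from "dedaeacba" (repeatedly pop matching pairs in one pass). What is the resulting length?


Input: dedaeacba
Stack-based adjacent duplicate removal:
  Read 'd': push. Stack: d
  Read 'e': push. Stack: de
  Read 'd': push. Stack: ded
  Read 'a': push. Stack: deda
  Read 'e': push. Stack: dedae
  Read 'a': push. Stack: dedaea
  Read 'c': push. Stack: dedaeac
  Read 'b': push. Stack: dedaeacb
  Read 'a': push. Stack: dedaeacba
Final stack: "dedaeacba" (length 9)

9


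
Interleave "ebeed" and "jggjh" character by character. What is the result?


Interleaving "ebeed" and "jggjh":
  Position 0: 'e' from first, 'j' from second => "ej"
  Position 1: 'b' from first, 'g' from second => "bg"
  Position 2: 'e' from first, 'g' from second => "eg"
  Position 3: 'e' from first, 'j' from second => "ej"
  Position 4: 'd' from first, 'h' from second => "dh"
Result: ejbgegejdh

ejbgegejdh


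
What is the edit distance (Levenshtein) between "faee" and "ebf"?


Computing edit distance: "faee" -> "ebf"
DP table:
           e    b    f
      0    1    2    3
  f   1    1    2    2
  a   2    2    2    3
  e   3    2    3    3
  e   4    3    3    4
Edit distance = dp[4][3] = 4

4


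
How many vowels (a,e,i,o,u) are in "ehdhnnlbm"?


Input: ehdhnnlbm
Checking each character:
  'e' at position 0: vowel (running total: 1)
  'h' at position 1: consonant
  'd' at position 2: consonant
  'h' at position 3: consonant
  'n' at position 4: consonant
  'n' at position 5: consonant
  'l' at position 6: consonant
  'b' at position 7: consonant
  'm' at position 8: consonant
Total vowels: 1

1


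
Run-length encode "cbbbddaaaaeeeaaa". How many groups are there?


Input: cbbbddaaaaeeeaaa
Scanning for consecutive runs:
  Group 1: 'c' x 1 (positions 0-0)
  Group 2: 'b' x 3 (positions 1-3)
  Group 3: 'd' x 2 (positions 4-5)
  Group 4: 'a' x 4 (positions 6-9)
  Group 5: 'e' x 3 (positions 10-12)
  Group 6: 'a' x 3 (positions 13-15)
Total groups: 6

6


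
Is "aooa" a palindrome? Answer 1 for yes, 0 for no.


Input: aooa
Reversed: aooa
  Compare pos 0 ('a') with pos 3 ('a'): match
  Compare pos 1 ('o') with pos 2 ('o'): match
Result: palindrome

1


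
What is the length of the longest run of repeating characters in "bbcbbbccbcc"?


Input: "bbcbbbccbcc"
Scanning for longest run:
  Position 1 ('b'): continues run of 'b', length=2
  Position 2 ('c'): new char, reset run to 1
  Position 3 ('b'): new char, reset run to 1
  Position 4 ('b'): continues run of 'b', length=2
  Position 5 ('b'): continues run of 'b', length=3
  Position 6 ('c'): new char, reset run to 1
  Position 7 ('c'): continues run of 'c', length=2
  Position 8 ('b'): new char, reset run to 1
  Position 9 ('c'): new char, reset run to 1
  Position 10 ('c'): continues run of 'c', length=2
Longest run: 'b' with length 3

3


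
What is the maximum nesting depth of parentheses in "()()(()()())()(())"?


Input: "()()(()()())()(())"
Tracking depth:
  Position 0 '(': depth becomes 1
  Position 1 ')': depth becomes 0
  Position 2 '(': depth becomes 1
  Position 3 ')': depth becomes 0
  Position 4 '(': depth becomes 1
  Position 5 '(': depth becomes 2
  Position 6 ')': depth becomes 1
  Position 7 '(': depth becomes 2
  Position 8 ')': depth becomes 1
  Position 9 '(': depth becomes 2
  Position 10 ')': depth becomes 1
  Position 11 ')': depth becomes 0
  Position 12 '(': depth becomes 1
  Position 13 ')': depth becomes 0
  Position 14 '(': depth becomes 1
  Position 15 '(': depth becomes 2
  Position 16 ')': depth becomes 1
  Position 17 ')': depth becomes 0
Maximum depth reached: 2

2


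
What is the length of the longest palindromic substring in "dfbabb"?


Input: "dfbabb"
Checking substrings for palindromes:
  [2:5] "bab" (len 3) => palindrome
  [4:6] "bb" (len 2) => palindrome
Longest palindromic substring: "bab" with length 3

3


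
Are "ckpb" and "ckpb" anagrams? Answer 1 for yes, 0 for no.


Strings: "ckpb", "ckpb"
Sorted first:  bckp
Sorted second: bckp
Sorted forms match => anagrams

1


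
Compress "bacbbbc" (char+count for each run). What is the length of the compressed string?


Input: bacbbbc
Runs:
  'b' x 1 => "b1"
  'a' x 1 => "a1"
  'c' x 1 => "c1"
  'b' x 3 => "b3"
  'c' x 1 => "c1"
Compressed: "b1a1c1b3c1"
Compressed length: 10

10


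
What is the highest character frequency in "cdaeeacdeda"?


Input: cdaeeacdeda
Character counts:
  'a': 3
  'c': 2
  'd': 3
  'e': 3
Maximum frequency: 3

3


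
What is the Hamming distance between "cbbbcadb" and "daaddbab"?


Comparing "cbbbcadb" and "daaddbab" position by position:
  Position 0: 'c' vs 'd' => differ
  Position 1: 'b' vs 'a' => differ
  Position 2: 'b' vs 'a' => differ
  Position 3: 'b' vs 'd' => differ
  Position 4: 'c' vs 'd' => differ
  Position 5: 'a' vs 'b' => differ
  Position 6: 'd' vs 'a' => differ
  Position 7: 'b' vs 'b' => same
Total differences (Hamming distance): 7

7


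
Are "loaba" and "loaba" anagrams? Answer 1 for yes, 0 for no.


Strings: "loaba", "loaba"
Sorted first:  aablo
Sorted second: aablo
Sorted forms match => anagrams

1


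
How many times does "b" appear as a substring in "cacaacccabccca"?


Searching for "b" in "cacaacccabccca"
Scanning each position:
  Position 0: "c" => no
  Position 1: "a" => no
  Position 2: "c" => no
  Position 3: "a" => no
  Position 4: "a" => no
  Position 5: "c" => no
  Position 6: "c" => no
  Position 7: "c" => no
  Position 8: "a" => no
  Position 9: "b" => MATCH
  Position 10: "c" => no
  Position 11: "c" => no
  Position 12: "c" => no
  Position 13: "a" => no
Total occurrences: 1

1


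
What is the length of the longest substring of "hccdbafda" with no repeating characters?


Input: "hccdbafda"
Sliding window (track last position of each char):
  Position 0 ('h'): window [0,0] length 1 -- new best
  Position 1 ('c'): window [0,1] length 2 -- new best
  Position 2 ('c'): repeat (last at 1), move window start to 2
  Position 2 ('c'): window [2,2] length 1
  Position 3 ('d'): window [2,3] length 2
  Position 4 ('b'): window [2,4] length 3 -- new best
  Position 5 ('a'): window [2,5] length 4 -- new best
  Position 6 ('f'): window [2,6] length 5 -- new best
  Position 7 ('d'): repeat (last at 3), move window start to 4
  Position 7 ('d'): window [4,7] length 4
  Position 8 ('a'): repeat (last at 5), move window start to 6
  Position 8 ('a'): window [6,8] length 3
Longest substring with no repeats: "cdbaf" with length 5

5


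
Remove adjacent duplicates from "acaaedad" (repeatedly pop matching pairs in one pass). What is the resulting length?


Input: acaaedad
Stack-based adjacent duplicate removal:
  Read 'a': push. Stack: a
  Read 'c': push. Stack: ac
  Read 'a': push. Stack: aca
  Read 'a': matches stack top 'a' => pop. Stack: ac
  Read 'e': push. Stack: ace
  Read 'd': push. Stack: aced
  Read 'a': push. Stack: aceda
  Read 'd': push. Stack: acedad
Final stack: "acedad" (length 6)

6


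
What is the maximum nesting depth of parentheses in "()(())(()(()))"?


Input: "()(())(()(()))"
Tracking depth:
  Position 0 '(': depth becomes 1
  Position 1 ')': depth becomes 0
  Position 2 '(': depth becomes 1
  Position 3 '(': depth becomes 2
  Position 4 ')': depth becomes 1
  Position 5 ')': depth becomes 0
  Position 6 '(': depth becomes 1
  Position 7 '(': depth becomes 2
  Position 8 ')': depth becomes 1
  Position 9 '(': depth becomes 2
  Position 10 '(': depth becomes 3
  Position 11 ')': depth becomes 2
  Position 12 ')': depth becomes 1
  Position 13 ')': depth becomes 0
Maximum depth reached: 3

3


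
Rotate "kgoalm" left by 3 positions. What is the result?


Input: "kgoalm", rotate left by 3
First 3 characters: "kgo"
Remaining characters: "alm"
Concatenate remaining + first: "alm" + "kgo" = "almkgo"

almkgo


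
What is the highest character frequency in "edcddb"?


Input: edcddb
Character counts:
  'b': 1
  'c': 1
  'd': 3
  'e': 1
Maximum frequency: 3

3


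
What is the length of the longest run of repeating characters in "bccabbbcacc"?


Input: "bccabbbcacc"
Scanning for longest run:
  Position 1 ('c'): new char, reset run to 1
  Position 2 ('c'): continues run of 'c', length=2
  Position 3 ('a'): new char, reset run to 1
  Position 4 ('b'): new char, reset run to 1
  Position 5 ('b'): continues run of 'b', length=2
  Position 6 ('b'): continues run of 'b', length=3
  Position 7 ('c'): new char, reset run to 1
  Position 8 ('a'): new char, reset run to 1
  Position 9 ('c'): new char, reset run to 1
  Position 10 ('c'): continues run of 'c', length=2
Longest run: 'b' with length 3

3


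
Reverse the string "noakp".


Input: noakp
Reading characters right to left:
  Position 4: 'p'
  Position 3: 'k'
  Position 2: 'a'
  Position 1: 'o'
  Position 0: 'n'
Reversed: pkaon

pkaon


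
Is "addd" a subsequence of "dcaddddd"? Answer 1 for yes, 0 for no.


Check if "addd" is a subsequence of "dcaddddd"
Greedy scan:
  Position 0 ('d'): no match needed
  Position 1 ('c'): no match needed
  Position 2 ('a'): matches sub[0] = 'a'
  Position 3 ('d'): matches sub[1] = 'd'
  Position 4 ('d'): matches sub[2] = 'd'
  Position 5 ('d'): matches sub[3] = 'd'
  Position 6 ('d'): no match needed
  Position 7 ('d'): no match needed
All 4 characters matched => is a subsequence

1


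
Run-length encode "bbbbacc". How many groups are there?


Input: bbbbacc
Scanning for consecutive runs:
  Group 1: 'b' x 4 (positions 0-3)
  Group 2: 'a' x 1 (positions 4-4)
  Group 3: 'c' x 2 (positions 5-6)
Total groups: 3

3


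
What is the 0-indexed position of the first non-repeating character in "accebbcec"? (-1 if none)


Input: accebbcec
Character frequencies:
  'a': 1
  'b': 2
  'c': 4
  'e': 2
Scanning left to right for freq == 1:
  Position 0 ('a'): unique! => answer = 0

0


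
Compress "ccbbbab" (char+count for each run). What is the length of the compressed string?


Input: ccbbbab
Runs:
  'c' x 2 => "c2"
  'b' x 3 => "b3"
  'a' x 1 => "a1"
  'b' x 1 => "b1"
Compressed: "c2b3a1b1"
Compressed length: 8

8


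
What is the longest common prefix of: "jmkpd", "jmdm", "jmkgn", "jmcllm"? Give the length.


Words: jmkpd, jmdm, jmkgn, jmcllm
  Position 0: all 'j' => match
  Position 1: all 'm' => match
  Position 2: ('k', 'd', 'k', 'c') => mismatch, stop
LCP = "jm" (length 2)

2


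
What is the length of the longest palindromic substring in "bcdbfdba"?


Input: "bcdbfdba"
Checking substrings for palindromes:
  No multi-char palindromic substrings found
Longest palindromic substring: "b" with length 1

1


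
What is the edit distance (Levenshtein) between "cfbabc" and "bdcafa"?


Computing edit distance: "cfbabc" -> "bdcafa"
DP table:
           b    d    c    a    f    a
      0    1    2    3    4    5    6
  c   1    1    2    2    3    4    5
  f   2    2    2    3    3    3    4
  b   3    2    3    3    4    4    4
  a   4    3    3    4    3    4    4
  b   5    4    4    4    4    4    5
  c   6    5    5    4    5    5    5
Edit distance = dp[6][6] = 5

5


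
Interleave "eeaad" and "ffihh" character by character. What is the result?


Interleaving "eeaad" and "ffihh":
  Position 0: 'e' from first, 'f' from second => "ef"
  Position 1: 'e' from first, 'f' from second => "ef"
  Position 2: 'a' from first, 'i' from second => "ai"
  Position 3: 'a' from first, 'h' from second => "ah"
  Position 4: 'd' from first, 'h' from second => "dh"
Result: efefaiahdh

efefaiahdh


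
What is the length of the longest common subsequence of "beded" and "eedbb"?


LCS of "beded" and "eedbb"
DP table:
           e    e    d    b    b
      0    0    0    0    0    0
  b   0    0    0    0    1    1
  e   0    1    1    1    1    1
  d   0    1    1    2    2    2
  e   0    1    2    2    2    2
  d   0    1    2    3    3    3
LCS length = dp[5][5] = 3

3


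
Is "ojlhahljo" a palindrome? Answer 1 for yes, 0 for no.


Input: ojlhahljo
Reversed: ojlhahljo
  Compare pos 0 ('o') with pos 8 ('o'): match
  Compare pos 1 ('j') with pos 7 ('j'): match
  Compare pos 2 ('l') with pos 6 ('l'): match
  Compare pos 3 ('h') with pos 5 ('h'): match
Result: palindrome

1


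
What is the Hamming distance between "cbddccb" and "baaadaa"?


Comparing "cbddccb" and "baaadaa" position by position:
  Position 0: 'c' vs 'b' => differ
  Position 1: 'b' vs 'a' => differ
  Position 2: 'd' vs 'a' => differ
  Position 3: 'd' vs 'a' => differ
  Position 4: 'c' vs 'd' => differ
  Position 5: 'c' vs 'a' => differ
  Position 6: 'b' vs 'a' => differ
Total differences (Hamming distance): 7

7


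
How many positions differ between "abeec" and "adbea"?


Comparing "abeec" and "adbea" position by position:
  Position 0: 'a' vs 'a' => same
  Position 1: 'b' vs 'd' => DIFFER
  Position 2: 'e' vs 'b' => DIFFER
  Position 3: 'e' vs 'e' => same
  Position 4: 'c' vs 'a' => DIFFER
Positions that differ: 3

3


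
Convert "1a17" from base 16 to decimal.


Input: "1a17" in base 16
Positional expansion:
  Digit '1' (value 1) x 16^3 = 4096
  Digit 'a' (value 10) x 16^2 = 2560
  Digit '1' (value 1) x 16^1 = 16
  Digit '7' (value 7) x 16^0 = 7
Sum = 6679

6679


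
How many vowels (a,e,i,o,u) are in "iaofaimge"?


Input: iaofaimge
Checking each character:
  'i' at position 0: vowel (running total: 1)
  'a' at position 1: vowel (running total: 2)
  'o' at position 2: vowel (running total: 3)
  'f' at position 3: consonant
  'a' at position 4: vowel (running total: 4)
  'i' at position 5: vowel (running total: 5)
  'm' at position 6: consonant
  'g' at position 7: consonant
  'e' at position 8: vowel (running total: 6)
Total vowels: 6

6


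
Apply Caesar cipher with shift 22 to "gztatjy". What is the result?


Caesar cipher: shift "gztatjy" by 22
  'g' (pos 6) + 22 = pos 2 = 'c'
  'z' (pos 25) + 22 = pos 21 = 'v'
  't' (pos 19) + 22 = pos 15 = 'p'
  'a' (pos 0) + 22 = pos 22 = 'w'
  't' (pos 19) + 22 = pos 15 = 'p'
  'j' (pos 9) + 22 = pos 5 = 'f'
  'y' (pos 24) + 22 = pos 20 = 'u'
Result: cvpwpfu

cvpwpfu


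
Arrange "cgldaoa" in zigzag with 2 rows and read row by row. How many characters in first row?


Zigzag "cgldaoa" into 2 rows:
Placing characters:
  'c' => row 0
  'g' => row 1
  'l' => row 0
  'd' => row 1
  'a' => row 0
  'o' => row 1
  'a' => row 0
Rows:
  Row 0: "claa"
  Row 1: "gdo"
First row length: 4

4


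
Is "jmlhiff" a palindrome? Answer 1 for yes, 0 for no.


Input: jmlhiff
Reversed: ffihlmj
  Compare pos 0 ('j') with pos 6 ('f'): MISMATCH
  Compare pos 1 ('m') with pos 5 ('f'): MISMATCH
  Compare pos 2 ('l') with pos 4 ('i'): MISMATCH
Result: not a palindrome

0


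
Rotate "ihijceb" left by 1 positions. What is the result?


Input: "ihijceb", rotate left by 1
First 1 characters: "i"
Remaining characters: "hijceb"
Concatenate remaining + first: "hijceb" + "i" = "hijcebi"

hijcebi


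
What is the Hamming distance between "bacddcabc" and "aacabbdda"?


Comparing "bacddcabc" and "aacabbdda" position by position:
  Position 0: 'b' vs 'a' => differ
  Position 1: 'a' vs 'a' => same
  Position 2: 'c' vs 'c' => same
  Position 3: 'd' vs 'a' => differ
  Position 4: 'd' vs 'b' => differ
  Position 5: 'c' vs 'b' => differ
  Position 6: 'a' vs 'd' => differ
  Position 7: 'b' vs 'd' => differ
  Position 8: 'c' vs 'a' => differ
Total differences (Hamming distance): 7

7


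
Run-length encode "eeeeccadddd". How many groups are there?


Input: eeeeccadddd
Scanning for consecutive runs:
  Group 1: 'e' x 4 (positions 0-3)
  Group 2: 'c' x 2 (positions 4-5)
  Group 3: 'a' x 1 (positions 6-6)
  Group 4: 'd' x 4 (positions 7-10)
Total groups: 4

4


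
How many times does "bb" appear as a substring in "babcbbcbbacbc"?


Searching for "bb" in "babcbbcbbacbc"
Scanning each position:
  Position 0: "ba" => no
  Position 1: "ab" => no
  Position 2: "bc" => no
  Position 3: "cb" => no
  Position 4: "bb" => MATCH
  Position 5: "bc" => no
  Position 6: "cb" => no
  Position 7: "bb" => MATCH
  Position 8: "ba" => no
  Position 9: "ac" => no
  Position 10: "cb" => no
  Position 11: "bc" => no
Total occurrences: 2

2


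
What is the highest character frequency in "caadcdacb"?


Input: caadcdacb
Character counts:
  'a': 3
  'b': 1
  'c': 3
  'd': 2
Maximum frequency: 3

3


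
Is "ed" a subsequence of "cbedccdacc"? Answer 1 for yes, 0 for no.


Check if "ed" is a subsequence of "cbedccdacc"
Greedy scan:
  Position 0 ('c'): no match needed
  Position 1 ('b'): no match needed
  Position 2 ('e'): matches sub[0] = 'e'
  Position 3 ('d'): matches sub[1] = 'd'
  Position 4 ('c'): no match needed
  Position 5 ('c'): no match needed
  Position 6 ('d'): no match needed
  Position 7 ('a'): no match needed
  Position 8 ('c'): no match needed
  Position 9 ('c'): no match needed
All 2 characters matched => is a subsequence

1


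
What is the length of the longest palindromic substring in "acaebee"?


Input: "acaebee"
Checking substrings for palindromes:
  [0:3] "aca" (len 3) => palindrome
  [3:6] "ebe" (len 3) => palindrome
  [5:7] "ee" (len 2) => palindrome
Longest palindromic substring: "aca" with length 3

3


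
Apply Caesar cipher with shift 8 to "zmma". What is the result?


Caesar cipher: shift "zmma" by 8
  'z' (pos 25) + 8 = pos 7 = 'h'
  'm' (pos 12) + 8 = pos 20 = 'u'
  'm' (pos 12) + 8 = pos 20 = 'u'
  'a' (pos 0) + 8 = pos 8 = 'i'
Result: huui

huui


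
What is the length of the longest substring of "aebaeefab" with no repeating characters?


Input: "aebaeefab"
Sliding window (track last position of each char):
  Position 0 ('a'): window [0,0] length 1 -- new best
  Position 1 ('e'): window [0,1] length 2 -- new best
  Position 2 ('b'): window [0,2] length 3 -- new best
  Position 3 ('a'): repeat (last at 0), move window start to 1
  Position 3 ('a'): window [1,3] length 3
  Position 4 ('e'): repeat (last at 1), move window start to 2
  Position 4 ('e'): window [2,4] length 3
  Position 5 ('e'): repeat (last at 4), move window start to 5
  Position 5 ('e'): window [5,5] length 1
  Position 6 ('f'): window [5,6] length 2
  Position 7 ('a'): window [5,7] length 3
  Position 8 ('b'): window [5,8] length 4 -- new best
Longest substring with no repeats: "efab" with length 4

4


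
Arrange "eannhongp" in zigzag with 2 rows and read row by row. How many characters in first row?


Zigzag "eannhongp" into 2 rows:
Placing characters:
  'e' => row 0
  'a' => row 1
  'n' => row 0
  'n' => row 1
  'h' => row 0
  'o' => row 1
  'n' => row 0
  'g' => row 1
  'p' => row 0
Rows:
  Row 0: "enhnp"
  Row 1: "anog"
First row length: 5

5


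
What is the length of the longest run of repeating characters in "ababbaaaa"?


Input: "ababbaaaa"
Scanning for longest run:
  Position 1 ('b'): new char, reset run to 1
  Position 2 ('a'): new char, reset run to 1
  Position 3 ('b'): new char, reset run to 1
  Position 4 ('b'): continues run of 'b', length=2
  Position 5 ('a'): new char, reset run to 1
  Position 6 ('a'): continues run of 'a', length=2
  Position 7 ('a'): continues run of 'a', length=3
  Position 8 ('a'): continues run of 'a', length=4
Longest run: 'a' with length 4

4


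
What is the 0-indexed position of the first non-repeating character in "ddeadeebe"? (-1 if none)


Input: ddeadeebe
Character frequencies:
  'a': 1
  'b': 1
  'd': 3
  'e': 4
Scanning left to right for freq == 1:
  Position 0 ('d'): freq=3, skip
  Position 1 ('d'): freq=3, skip
  Position 2 ('e'): freq=4, skip
  Position 3 ('a'): unique! => answer = 3

3


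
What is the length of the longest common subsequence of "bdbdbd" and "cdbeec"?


LCS of "bdbdbd" and "cdbeec"
DP table:
           c    d    b    e    e    c
      0    0    0    0    0    0    0
  b   0    0    0    1    1    1    1
  d   0    0    1    1    1    1    1
  b   0    0    1    2    2    2    2
  d   0    0    1    2    2    2    2
  b   0    0    1    2    2    2    2
  d   0    0    1    2    2    2    2
LCS length = dp[6][6] = 2

2


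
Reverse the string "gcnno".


Input: gcnno
Reading characters right to left:
  Position 4: 'o'
  Position 3: 'n'
  Position 2: 'n'
  Position 1: 'c'
  Position 0: 'g'
Reversed: onncg

onncg


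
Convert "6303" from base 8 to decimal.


Input: "6303" in base 8
Positional expansion:
  Digit '6' (value 6) x 8^3 = 3072
  Digit '3' (value 3) x 8^2 = 192
  Digit '0' (value 0) x 8^1 = 0
  Digit '3' (value 3) x 8^0 = 3
Sum = 3267

3267


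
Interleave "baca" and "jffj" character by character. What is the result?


Interleaving "baca" and "jffj":
  Position 0: 'b' from first, 'j' from second => "bj"
  Position 1: 'a' from first, 'f' from second => "af"
  Position 2: 'c' from first, 'f' from second => "cf"
  Position 3: 'a' from first, 'j' from second => "aj"
Result: bjafcfaj

bjafcfaj


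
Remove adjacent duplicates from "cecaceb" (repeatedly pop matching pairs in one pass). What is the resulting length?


Input: cecaceb
Stack-based adjacent duplicate removal:
  Read 'c': push. Stack: c
  Read 'e': push. Stack: ce
  Read 'c': push. Stack: cec
  Read 'a': push. Stack: ceca
  Read 'c': push. Stack: cecac
  Read 'e': push. Stack: cecace
  Read 'b': push. Stack: cecaceb
Final stack: "cecaceb" (length 7)

7


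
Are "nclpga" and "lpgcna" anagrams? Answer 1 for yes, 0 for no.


Strings: "nclpga", "lpgcna"
Sorted first:  acglnp
Sorted second: acglnp
Sorted forms match => anagrams

1


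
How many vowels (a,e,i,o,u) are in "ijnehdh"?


Input: ijnehdh
Checking each character:
  'i' at position 0: vowel (running total: 1)
  'j' at position 1: consonant
  'n' at position 2: consonant
  'e' at position 3: vowel (running total: 2)
  'h' at position 4: consonant
  'd' at position 5: consonant
  'h' at position 6: consonant
Total vowels: 2

2


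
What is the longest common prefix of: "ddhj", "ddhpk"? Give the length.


Words: ddhj, ddhpk
  Position 0: all 'd' => match
  Position 1: all 'd' => match
  Position 2: all 'h' => match
  Position 3: ('j', 'p') => mismatch, stop
LCP = "ddh" (length 3)

3


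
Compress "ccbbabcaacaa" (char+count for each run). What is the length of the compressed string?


Input: ccbbabcaacaa
Runs:
  'c' x 2 => "c2"
  'b' x 2 => "b2"
  'a' x 1 => "a1"
  'b' x 1 => "b1"
  'c' x 1 => "c1"
  'a' x 2 => "a2"
  'c' x 1 => "c1"
  'a' x 2 => "a2"
Compressed: "c2b2a1b1c1a2c1a2"
Compressed length: 16

16


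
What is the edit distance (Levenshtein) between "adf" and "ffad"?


Computing edit distance: "adf" -> "ffad"
DP table:
           f    f    a    d
      0    1    2    3    4
  a   1    1    2    2    3
  d   2    2    2    3    2
  f   3    2    2    3    3
Edit distance = dp[3][4] = 3

3


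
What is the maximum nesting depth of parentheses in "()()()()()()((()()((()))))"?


Input: "()()()()()()((()()((()))))"
Tracking depth:
  Position 0 '(': depth becomes 1
  Position 1 ')': depth becomes 0
  Position 2 '(': depth becomes 1
  Position 3 ')': depth becomes 0
  Position 4 '(': depth becomes 1
  Position 5 ')': depth becomes 0
  Position 6 '(': depth becomes 1
  Position 7 ')': depth becomes 0
  Position 8 '(': depth becomes 1
  Position 9 ')': depth becomes 0
  Position 10 '(': depth becomes 1
  Position 11 ')': depth becomes 0
  Position 12 '(': depth becomes 1
  Position 13 '(': depth becomes 2
  Position 14 '(': depth becomes 3
  Position 15 ')': depth becomes 2
  Position 16 '(': depth becomes 3
  Position 17 ')': depth becomes 2
  Position 18 '(': depth becomes 3
  Position 19 '(': depth becomes 4
  Position 20 '(': depth becomes 5
  Position 21 ')': depth becomes 4
  Position 22 ')': depth becomes 3
  Position 23 ')': depth becomes 2
  Position 24 ')': depth becomes 1
  Position 25 ')': depth becomes 0
Maximum depth reached: 5

5


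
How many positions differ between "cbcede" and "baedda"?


Comparing "cbcede" and "baedda" position by position:
  Position 0: 'c' vs 'b' => DIFFER
  Position 1: 'b' vs 'a' => DIFFER
  Position 2: 'c' vs 'e' => DIFFER
  Position 3: 'e' vs 'd' => DIFFER
  Position 4: 'd' vs 'd' => same
  Position 5: 'e' vs 'a' => DIFFER
Positions that differ: 5

5


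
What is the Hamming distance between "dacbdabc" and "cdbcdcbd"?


Comparing "dacbdabc" and "cdbcdcbd" position by position:
  Position 0: 'd' vs 'c' => differ
  Position 1: 'a' vs 'd' => differ
  Position 2: 'c' vs 'b' => differ
  Position 3: 'b' vs 'c' => differ
  Position 4: 'd' vs 'd' => same
  Position 5: 'a' vs 'c' => differ
  Position 6: 'b' vs 'b' => same
  Position 7: 'c' vs 'd' => differ
Total differences (Hamming distance): 6

6


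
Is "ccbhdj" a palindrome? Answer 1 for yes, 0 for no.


Input: ccbhdj
Reversed: jdhbcc
  Compare pos 0 ('c') with pos 5 ('j'): MISMATCH
  Compare pos 1 ('c') with pos 4 ('d'): MISMATCH
  Compare pos 2 ('b') with pos 3 ('h'): MISMATCH
Result: not a palindrome

0


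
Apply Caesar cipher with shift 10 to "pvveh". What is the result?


Caesar cipher: shift "pvveh" by 10
  'p' (pos 15) + 10 = pos 25 = 'z'
  'v' (pos 21) + 10 = pos 5 = 'f'
  'v' (pos 21) + 10 = pos 5 = 'f'
  'e' (pos 4) + 10 = pos 14 = 'o'
  'h' (pos 7) + 10 = pos 17 = 'r'
Result: zffor

zffor


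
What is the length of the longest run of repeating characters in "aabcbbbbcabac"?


Input: "aabcbbbbcabac"
Scanning for longest run:
  Position 1 ('a'): continues run of 'a', length=2
  Position 2 ('b'): new char, reset run to 1
  Position 3 ('c'): new char, reset run to 1
  Position 4 ('b'): new char, reset run to 1
  Position 5 ('b'): continues run of 'b', length=2
  Position 6 ('b'): continues run of 'b', length=3
  Position 7 ('b'): continues run of 'b', length=4
  Position 8 ('c'): new char, reset run to 1
  Position 9 ('a'): new char, reset run to 1
  Position 10 ('b'): new char, reset run to 1
  Position 11 ('a'): new char, reset run to 1
  Position 12 ('c'): new char, reset run to 1
Longest run: 'b' with length 4

4


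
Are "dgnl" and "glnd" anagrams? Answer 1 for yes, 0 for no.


Strings: "dgnl", "glnd"
Sorted first:  dgln
Sorted second: dgln
Sorted forms match => anagrams

1


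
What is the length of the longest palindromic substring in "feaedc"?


Input: "feaedc"
Checking substrings for palindromes:
  [1:4] "eae" (len 3) => palindrome
Longest palindromic substring: "eae" with length 3

3


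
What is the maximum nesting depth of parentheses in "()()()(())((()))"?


Input: "()()()(())((()))"
Tracking depth:
  Position 0 '(': depth becomes 1
  Position 1 ')': depth becomes 0
  Position 2 '(': depth becomes 1
  Position 3 ')': depth becomes 0
  Position 4 '(': depth becomes 1
  Position 5 ')': depth becomes 0
  Position 6 '(': depth becomes 1
  Position 7 '(': depth becomes 2
  Position 8 ')': depth becomes 1
  Position 9 ')': depth becomes 0
  Position 10 '(': depth becomes 1
  Position 11 '(': depth becomes 2
  Position 12 '(': depth becomes 3
  Position 13 ')': depth becomes 2
  Position 14 ')': depth becomes 1
  Position 15 ')': depth becomes 0
Maximum depth reached: 3

3


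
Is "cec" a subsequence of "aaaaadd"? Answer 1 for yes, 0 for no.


Check if "cec" is a subsequence of "aaaaadd"
Greedy scan:
  Position 0 ('a'): no match needed
  Position 1 ('a'): no match needed
  Position 2 ('a'): no match needed
  Position 3 ('a'): no match needed
  Position 4 ('a'): no match needed
  Position 5 ('d'): no match needed
  Position 6 ('d'): no match needed
Only matched 0/3 characters => not a subsequence

0


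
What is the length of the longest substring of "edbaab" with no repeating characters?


Input: "edbaab"
Sliding window (track last position of each char):
  Position 0 ('e'): window [0,0] length 1 -- new best
  Position 1 ('d'): window [0,1] length 2 -- new best
  Position 2 ('b'): window [0,2] length 3 -- new best
  Position 3 ('a'): window [0,3] length 4 -- new best
  Position 4 ('a'): repeat (last at 3), move window start to 4
  Position 4 ('a'): window [4,4] length 1
  Position 5 ('b'): window [4,5] length 2
Longest substring with no repeats: "edba" with length 4

4


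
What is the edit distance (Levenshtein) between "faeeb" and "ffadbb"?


Computing edit distance: "faeeb" -> "ffadbb"
DP table:
           f    f    a    d    b    b
      0    1    2    3    4    5    6
  f   1    0    1    2    3    4    5
  a   2    1    1    1    2    3    4
  e   3    2    2    2    2    3    4
  e   4    3    3    3    3    3    4
  b   5    4    4    4    4    3    3
Edit distance = dp[5][6] = 3

3


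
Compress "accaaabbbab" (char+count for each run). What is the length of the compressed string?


Input: accaaabbbab
Runs:
  'a' x 1 => "a1"
  'c' x 2 => "c2"
  'a' x 3 => "a3"
  'b' x 3 => "b3"
  'a' x 1 => "a1"
  'b' x 1 => "b1"
Compressed: "a1c2a3b3a1b1"
Compressed length: 12

12


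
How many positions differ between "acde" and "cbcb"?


Comparing "acde" and "cbcb" position by position:
  Position 0: 'a' vs 'c' => DIFFER
  Position 1: 'c' vs 'b' => DIFFER
  Position 2: 'd' vs 'c' => DIFFER
  Position 3: 'e' vs 'b' => DIFFER
Positions that differ: 4

4


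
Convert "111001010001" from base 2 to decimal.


Input: "111001010001" in base 2
Positional expansion:
  Digit '1' (value 1) x 2^11 = 2048
  Digit '1' (value 1) x 2^10 = 1024
  Digit '1' (value 1) x 2^9 = 512
  Digit '0' (value 0) x 2^8 = 0
  Digit '0' (value 0) x 2^7 = 0
  Digit '1' (value 1) x 2^6 = 64
  Digit '0' (value 0) x 2^5 = 0
  Digit '1' (value 1) x 2^4 = 16
  Digit '0' (value 0) x 2^3 = 0
  Digit '0' (value 0) x 2^2 = 0
  Digit '0' (value 0) x 2^1 = 0
  Digit '1' (value 1) x 2^0 = 1
Sum = 3665

3665


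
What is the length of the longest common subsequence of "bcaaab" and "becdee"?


LCS of "bcaaab" and "becdee"
DP table:
           b    e    c    d    e    e
      0    0    0    0    0    0    0
  b   0    1    1    1    1    1    1
  c   0    1    1    2    2    2    2
  a   0    1    1    2    2    2    2
  a   0    1    1    2    2    2    2
  a   0    1    1    2    2    2    2
  b   0    1    1    2    2    2    2
LCS length = dp[6][6] = 2

2


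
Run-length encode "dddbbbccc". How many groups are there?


Input: dddbbbccc
Scanning for consecutive runs:
  Group 1: 'd' x 3 (positions 0-2)
  Group 2: 'b' x 3 (positions 3-5)
  Group 3: 'c' x 3 (positions 6-8)
Total groups: 3

3


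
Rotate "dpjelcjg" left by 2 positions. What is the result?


Input: "dpjelcjg", rotate left by 2
First 2 characters: "dp"
Remaining characters: "jelcjg"
Concatenate remaining + first: "jelcjg" + "dp" = "jelcjgdp"

jelcjgdp


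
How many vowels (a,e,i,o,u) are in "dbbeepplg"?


Input: dbbeepplg
Checking each character:
  'd' at position 0: consonant
  'b' at position 1: consonant
  'b' at position 2: consonant
  'e' at position 3: vowel (running total: 1)
  'e' at position 4: vowel (running total: 2)
  'p' at position 5: consonant
  'p' at position 6: consonant
  'l' at position 7: consonant
  'g' at position 8: consonant
Total vowels: 2

2


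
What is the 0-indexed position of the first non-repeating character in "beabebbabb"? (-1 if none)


Input: beabebbabb
Character frequencies:
  'a': 2
  'b': 6
  'e': 2
Scanning left to right for freq == 1:
  Position 0 ('b'): freq=6, skip
  Position 1 ('e'): freq=2, skip
  Position 2 ('a'): freq=2, skip
  Position 3 ('b'): freq=6, skip
  Position 4 ('e'): freq=2, skip
  Position 5 ('b'): freq=6, skip
  Position 6 ('b'): freq=6, skip
  Position 7 ('a'): freq=2, skip
  Position 8 ('b'): freq=6, skip
  Position 9 ('b'): freq=6, skip
  No unique character found => answer = -1

-1


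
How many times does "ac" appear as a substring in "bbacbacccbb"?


Searching for "ac" in "bbacbacccbb"
Scanning each position:
  Position 0: "bb" => no
  Position 1: "ba" => no
  Position 2: "ac" => MATCH
  Position 3: "cb" => no
  Position 4: "ba" => no
  Position 5: "ac" => MATCH
  Position 6: "cc" => no
  Position 7: "cc" => no
  Position 8: "cb" => no
  Position 9: "bb" => no
Total occurrences: 2

2


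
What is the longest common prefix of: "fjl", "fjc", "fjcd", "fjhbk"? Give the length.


Words: fjl, fjc, fjcd, fjhbk
  Position 0: all 'f' => match
  Position 1: all 'j' => match
  Position 2: ('l', 'c', 'c', 'h') => mismatch, stop
LCP = "fj" (length 2)

2


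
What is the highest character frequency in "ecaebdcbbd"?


Input: ecaebdcbbd
Character counts:
  'a': 1
  'b': 3
  'c': 2
  'd': 2
  'e': 2
Maximum frequency: 3

3


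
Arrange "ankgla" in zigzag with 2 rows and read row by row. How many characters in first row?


Zigzag "ankgla" into 2 rows:
Placing characters:
  'a' => row 0
  'n' => row 1
  'k' => row 0
  'g' => row 1
  'l' => row 0
  'a' => row 1
Rows:
  Row 0: "akl"
  Row 1: "nga"
First row length: 3

3


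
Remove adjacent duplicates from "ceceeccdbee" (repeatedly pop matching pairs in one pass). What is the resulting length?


Input: ceceeccdbee
Stack-based adjacent duplicate removal:
  Read 'c': push. Stack: c
  Read 'e': push. Stack: ce
  Read 'c': push. Stack: cec
  Read 'e': push. Stack: cece
  Read 'e': matches stack top 'e' => pop. Stack: cec
  Read 'c': matches stack top 'c' => pop. Stack: ce
  Read 'c': push. Stack: cec
  Read 'd': push. Stack: cecd
  Read 'b': push. Stack: cecdb
  Read 'e': push. Stack: cecdbe
  Read 'e': matches stack top 'e' => pop. Stack: cecdb
Final stack: "cecdb" (length 5)

5


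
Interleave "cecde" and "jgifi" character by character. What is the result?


Interleaving "cecde" and "jgifi":
  Position 0: 'c' from first, 'j' from second => "cj"
  Position 1: 'e' from first, 'g' from second => "eg"
  Position 2: 'c' from first, 'i' from second => "ci"
  Position 3: 'd' from first, 'f' from second => "df"
  Position 4: 'e' from first, 'i' from second => "ei"
Result: cjegcidfei

cjegcidfei


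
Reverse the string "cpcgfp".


Input: cpcgfp
Reading characters right to left:
  Position 5: 'p'
  Position 4: 'f'
  Position 3: 'g'
  Position 2: 'c'
  Position 1: 'p'
  Position 0: 'c'
Reversed: pfgcpc

pfgcpc


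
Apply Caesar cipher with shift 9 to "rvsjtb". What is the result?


Caesar cipher: shift "rvsjtb" by 9
  'r' (pos 17) + 9 = pos 0 = 'a'
  'v' (pos 21) + 9 = pos 4 = 'e'
  's' (pos 18) + 9 = pos 1 = 'b'
  'j' (pos 9) + 9 = pos 18 = 's'
  't' (pos 19) + 9 = pos 2 = 'c'
  'b' (pos 1) + 9 = pos 10 = 'k'
Result: aebsck

aebsck


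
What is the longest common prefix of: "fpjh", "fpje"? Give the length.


Words: fpjh, fpje
  Position 0: all 'f' => match
  Position 1: all 'p' => match
  Position 2: all 'j' => match
  Position 3: ('h', 'e') => mismatch, stop
LCP = "fpj" (length 3)

3


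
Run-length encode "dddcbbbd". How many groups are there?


Input: dddcbbbd
Scanning for consecutive runs:
  Group 1: 'd' x 3 (positions 0-2)
  Group 2: 'c' x 1 (positions 3-3)
  Group 3: 'b' x 3 (positions 4-6)
  Group 4: 'd' x 1 (positions 7-7)
Total groups: 4

4


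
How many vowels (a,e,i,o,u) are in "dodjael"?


Input: dodjael
Checking each character:
  'd' at position 0: consonant
  'o' at position 1: vowel (running total: 1)
  'd' at position 2: consonant
  'j' at position 3: consonant
  'a' at position 4: vowel (running total: 2)
  'e' at position 5: vowel (running total: 3)
  'l' at position 6: consonant
Total vowels: 3

3


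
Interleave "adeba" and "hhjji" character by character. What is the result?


Interleaving "adeba" and "hhjji":
  Position 0: 'a' from first, 'h' from second => "ah"
  Position 1: 'd' from first, 'h' from second => "dh"
  Position 2: 'e' from first, 'j' from second => "ej"
  Position 3: 'b' from first, 'j' from second => "bj"
  Position 4: 'a' from first, 'i' from second => "ai"
Result: ahdhejbjai

ahdhejbjai


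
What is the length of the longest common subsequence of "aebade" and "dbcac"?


LCS of "aebade" and "dbcac"
DP table:
           d    b    c    a    c
      0    0    0    0    0    0
  a   0    0    0    0    1    1
  e   0    0    0    0    1    1
  b   0    0    1    1    1    1
  a   0    0    1    1    2    2
  d   0    1    1    1    2    2
  e   0    1    1    1    2    2
LCS length = dp[6][5] = 2

2


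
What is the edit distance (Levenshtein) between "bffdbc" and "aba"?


Computing edit distance: "bffdbc" -> "aba"
DP table:
           a    b    a
      0    1    2    3
  b   1    1    1    2
  f   2    2    2    2
  f   3    3    3    3
  d   4    4    4    4
  b   5    5    4    5
  c   6    6    5    5
Edit distance = dp[6][3] = 5

5


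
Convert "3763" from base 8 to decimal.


Input: "3763" in base 8
Positional expansion:
  Digit '3' (value 3) x 8^3 = 1536
  Digit '7' (value 7) x 8^2 = 448
  Digit '6' (value 6) x 8^1 = 48
  Digit '3' (value 3) x 8^0 = 3
Sum = 2035

2035


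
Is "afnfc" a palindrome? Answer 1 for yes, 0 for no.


Input: afnfc
Reversed: cfnfa
  Compare pos 0 ('a') with pos 4 ('c'): MISMATCH
  Compare pos 1 ('f') with pos 3 ('f'): match
Result: not a palindrome

0


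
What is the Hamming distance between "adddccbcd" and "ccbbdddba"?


Comparing "adddccbcd" and "ccbbdddba" position by position:
  Position 0: 'a' vs 'c' => differ
  Position 1: 'd' vs 'c' => differ
  Position 2: 'd' vs 'b' => differ
  Position 3: 'd' vs 'b' => differ
  Position 4: 'c' vs 'd' => differ
  Position 5: 'c' vs 'd' => differ
  Position 6: 'b' vs 'd' => differ
  Position 7: 'c' vs 'b' => differ
  Position 8: 'd' vs 'a' => differ
Total differences (Hamming distance): 9

9


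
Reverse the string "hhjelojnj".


Input: hhjelojnj
Reading characters right to left:
  Position 8: 'j'
  Position 7: 'n'
  Position 6: 'j'
  Position 5: 'o'
  Position 4: 'l'
  Position 3: 'e'
  Position 2: 'j'
  Position 1: 'h'
  Position 0: 'h'
Reversed: jnjolejhh

jnjolejhh


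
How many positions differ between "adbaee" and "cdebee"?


Comparing "adbaee" and "cdebee" position by position:
  Position 0: 'a' vs 'c' => DIFFER
  Position 1: 'd' vs 'd' => same
  Position 2: 'b' vs 'e' => DIFFER
  Position 3: 'a' vs 'b' => DIFFER
  Position 4: 'e' vs 'e' => same
  Position 5: 'e' vs 'e' => same
Positions that differ: 3

3


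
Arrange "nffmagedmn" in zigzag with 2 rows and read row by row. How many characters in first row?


Zigzag "nffmagedmn" into 2 rows:
Placing characters:
  'n' => row 0
  'f' => row 1
  'f' => row 0
  'm' => row 1
  'a' => row 0
  'g' => row 1
  'e' => row 0
  'd' => row 1
  'm' => row 0
  'n' => row 1
Rows:
  Row 0: "nfaem"
  Row 1: "fmgdn"
First row length: 5

5
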